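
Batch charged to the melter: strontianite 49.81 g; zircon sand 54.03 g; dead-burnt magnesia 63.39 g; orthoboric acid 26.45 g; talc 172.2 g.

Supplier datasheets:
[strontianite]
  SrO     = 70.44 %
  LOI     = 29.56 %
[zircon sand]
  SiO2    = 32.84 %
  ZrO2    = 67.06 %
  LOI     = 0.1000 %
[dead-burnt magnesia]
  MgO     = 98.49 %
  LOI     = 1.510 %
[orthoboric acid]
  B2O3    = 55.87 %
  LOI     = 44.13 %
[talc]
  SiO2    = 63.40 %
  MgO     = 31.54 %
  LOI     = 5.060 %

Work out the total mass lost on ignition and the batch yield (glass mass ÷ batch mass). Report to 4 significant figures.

In-progress results appear with 4-significant-digit rounding across the worked steps — all internal work keeps exact precision through every step. Each reported number includes exactly one rounding. The derived quantities are re-derived in full float precision (yield, net glass mass, totals, the five compositions, LOI) from the batch weights per 329.8 g of glass, as written in the problem or the answer.
Ignition loss by material:
  strontianite: 49.81 × 0.2956 = 14.72 g
  zircon sand: 54.03 × 0.001000 = 0.05403 g
  dead-burnt magnesia: 63.39 × 0.01510 = 0.9572 g
  orthoboric acid: 26.45 × 0.4413 = 11.67 g
  talc: 172.2 × 0.05060 = 8.713 g
Total LOI = 36.12 g
Glass = batch − LOI = 365.9 − 36.12 = 329.8 g

LOI loss = 36.12 g; glass = 329.8 g; yield = 90.13%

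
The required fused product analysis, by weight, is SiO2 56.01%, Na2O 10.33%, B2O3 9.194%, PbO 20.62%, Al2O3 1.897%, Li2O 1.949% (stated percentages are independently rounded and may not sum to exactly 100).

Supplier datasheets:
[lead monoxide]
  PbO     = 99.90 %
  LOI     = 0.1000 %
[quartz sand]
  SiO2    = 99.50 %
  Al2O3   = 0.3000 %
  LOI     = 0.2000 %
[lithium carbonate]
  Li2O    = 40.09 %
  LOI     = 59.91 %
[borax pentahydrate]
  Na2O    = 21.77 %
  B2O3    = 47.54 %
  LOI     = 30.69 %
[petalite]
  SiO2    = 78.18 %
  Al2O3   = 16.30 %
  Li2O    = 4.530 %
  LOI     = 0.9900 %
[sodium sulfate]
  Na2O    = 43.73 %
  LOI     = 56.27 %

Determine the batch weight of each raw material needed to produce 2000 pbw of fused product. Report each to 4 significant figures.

Batch per 2000 pbw fused product:
  lead monoxide: 412.8 pbw
  quartz sand: 956.8 pbw
  lithium carbonate: 72.92 pbw
  borax pentahydrate: 386.8 pbw
  petalite: 215.2 pbw
  sodium sulfate: 279.9 pbw
Total batch = 2324 pbw; LOI loss = 324.4 pbw; yield = 86.05%

All arithmetic runs at full precision end to end. Mid-chain values appear (rounded to four significant figures) across the worked steps. A single rounding completes each reported result. The derived quantities are re-derived from the batch weights on 2000 pbw of glass in exact precision (yield, ignition loss, totals, the six compositions, glass mass) exactly as printed in question or answer.
Target oxide masses per 2000 pbw fused product:
  SiO2: 56.01% × 2000 = 1120 pbw
  Na2O: 10.33% × 2000 = 206.6 pbw
  B2O3: 9.194% × 2000 = 183.9 pbw
  PbO: 20.62% × 2000 = 412.4 pbw
  Al2O3: 1.897% × 2000 = 37.94 pbw
  Li2O: 1.949% × 2000 = 38.98 pbw
A balance pass over the oxides, per the reported batch figures, for the quoted basis mass (target by target, the sums agree net of answer rounding effects):
  SiO2: 956.8·0.9950 + 215.2·0.7818 = 1120 pbw (target 1120 pbw)
  Na2O: 386.8·0.2177 + 279.9·0.4373 = 206.6 pbw (target 206.6 pbw)
  B2O3: 386.8·0.4754 = 183.9 pbw (target 183.9 pbw)
  PbO: 412.8·0.9990 = 412.4 pbw (target 412.4 pbw)
  Al2O3: 956.8·0.003000 + 215.2·0.1630 = 37.95 pbw (target 37.94 pbw)
  Li2O: 72.92·0.4009 + 215.2·0.04530 = 38.98 pbw (target 38.98 pbw)
Consistency of the glass mass: whole batch net of LOI = 2000 pbw (oxide target masses add up to 2000 pbw; against the stated basis, 2000 pbw — a pure rounding effect).
Batch total: Σ batch = 2324 pbw; Σ batch·LOI gives LOI loss = 324.4 pbw; the yield ratio, glass ÷ batch: 86.05%.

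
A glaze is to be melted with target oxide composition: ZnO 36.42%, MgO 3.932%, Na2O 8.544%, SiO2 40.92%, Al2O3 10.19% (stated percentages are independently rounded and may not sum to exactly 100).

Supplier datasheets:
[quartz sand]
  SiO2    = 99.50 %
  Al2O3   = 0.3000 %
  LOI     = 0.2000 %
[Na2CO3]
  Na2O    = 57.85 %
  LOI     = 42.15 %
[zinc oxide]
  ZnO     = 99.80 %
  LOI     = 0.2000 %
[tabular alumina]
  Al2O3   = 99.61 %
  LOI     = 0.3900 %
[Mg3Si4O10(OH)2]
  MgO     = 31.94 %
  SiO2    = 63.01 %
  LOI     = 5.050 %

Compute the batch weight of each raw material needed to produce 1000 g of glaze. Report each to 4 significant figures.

Batch per 1000 g glaze:
  quartz sand: 333.3 g
  Na2CO3: 147.7 g
  zinc oxide: 364.9 g
  tabular alumina: 101.3 g
  Mg3Si4O10(OH)2: 123.1 g
Total batch = 1070 g; LOI loss = 70.26 g; yield = 93.44%

Working values are displayed rounded off to 4 significant digits at each printed step; each numeric step holds full precision all the way through — a single rounding completes each reported number — derived quantities are computed starting from the weights at 1000 g of glass at full precision (the yield, totals, ignition loss, glass mass, five oxide percentages), as written in problem or answer.
Oxide mass targets, per 1000 g glaze:
  ZnO: 36.42% × 1000 = 364.2 g
  MgO: 3.932% × 1000 = 39.32 g
  Na2O: 8.544% × 1000 = 85.44 g
  SiO2: 40.92% × 1000 = 409.2 g
  Al2O3: 10.19% × 1000 = 101.9 g
Verifying the oxide balance from the weights as reported, per the basis as stated (oxide sums agree with the targets inside rounding margins):
  ZnO: 364.9·0.9980 = 364.2 g (target 364.2 g)
  MgO: 123.1·0.3194 = 39.32 g (target 39.32 g)
  Na2O: 147.7·0.5785 = 85.44 g (target 85.44 g)
  SiO2: 333.3·0.9950 + 123.1·0.6301 = 409.2 g (target 409.2 g)
  Al2O3: 333.3·0.003000 + 101.3·0.9961 = 101.9 g (target 101.9 g)
Glass mass check: the batch minus its LOI: 1000 g (summing oxide targets gives 1000 g; with the basis standing at 1000 g — gaps are rounding artifacts).
Summing the batch: Σ batch = 1070 g; loss to ignition Σ batch·LOI = 70.26 g; the yield ratio, glass ÷ batch: 93.44%.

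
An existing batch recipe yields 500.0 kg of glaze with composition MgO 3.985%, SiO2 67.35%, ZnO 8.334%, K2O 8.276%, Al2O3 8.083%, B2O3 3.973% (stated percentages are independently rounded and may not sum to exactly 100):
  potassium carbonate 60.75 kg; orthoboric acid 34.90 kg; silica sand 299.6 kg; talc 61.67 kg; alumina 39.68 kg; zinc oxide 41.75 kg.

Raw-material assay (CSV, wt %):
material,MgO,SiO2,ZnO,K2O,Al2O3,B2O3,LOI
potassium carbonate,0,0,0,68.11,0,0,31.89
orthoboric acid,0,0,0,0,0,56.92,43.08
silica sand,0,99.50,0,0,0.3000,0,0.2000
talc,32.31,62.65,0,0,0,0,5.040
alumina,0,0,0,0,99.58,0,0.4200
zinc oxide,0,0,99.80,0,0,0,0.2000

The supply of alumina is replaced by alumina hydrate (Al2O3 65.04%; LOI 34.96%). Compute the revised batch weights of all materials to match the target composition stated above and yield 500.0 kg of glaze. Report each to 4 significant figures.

Mid-chain values are printed (rounded to four significant figures) as written — all arithmetic maintains full precision in all steps — a single rounding yields every reported value. All derived quantities are re-derived at full precision (LOI, the totals, glass mass, the yield, six oxide percentages) using the weight values at 500.0 kg of glass, exactly as shown in either problem or answer.
Target masses of each oxide per 500.0 kg glaze:
  MgO: 3.985% × 500.0 = 19.92 kg
  SiO2: 67.35% × 500.0 = 336.8 kg
  ZnO: 8.334% × 500.0 = 41.67 kg
  K2O: 8.276% × 500.0 = 41.38 kg
  Al2O3: 8.083% × 500.0 = 40.42 kg
  B2O3: 3.973% × 500.0 = 19.86 kg
A balance pass over the oxides, using the reported weights, on the stated basis (target by target, the sums agree exact up to rounding of places):
  MgO: 61.67·0.3231 = 19.93 kg (target 19.92 kg)
  SiO2: 299.6·0.9950 + 61.67·0.6265 = 336.7 kg (target 336.8 kg)
  ZnO: 41.75·0.9980 = 41.67 kg (target 41.67 kg)
  K2O: 60.75·0.6811 = 41.38 kg (target 41.38 kg)
  Al2O3: 299.6·0.003000 + 60.76·0.6504 = 40.42 kg (target 40.42 kg)
  B2O3: 34.90·0.5692 = 19.87 kg (target 19.86 kg)
Glass-mass bookkeeping: total batch − LOI = 500.0 kg (the Σ of target masses is 500.0 kg; stated basis 500.0 kg — a pure rounding effect).
Total batch = Σ batch = 559.4 kg; LOI loss = Σ batch·LOI = 59.44 kg; yield, glass over the total, = 89.37%.

Revised batch per 500.0 kg glaze:
  potassium carbonate: 60.75 kg
  orthoboric acid: 34.90 kg
  silica sand: 299.6 kg
  talc: 61.67 kg
  alumina hydrate: 60.76 kg
  zinc oxide: 41.75 kg
Total batch = 559.4 kg; LOI loss = 59.44 kg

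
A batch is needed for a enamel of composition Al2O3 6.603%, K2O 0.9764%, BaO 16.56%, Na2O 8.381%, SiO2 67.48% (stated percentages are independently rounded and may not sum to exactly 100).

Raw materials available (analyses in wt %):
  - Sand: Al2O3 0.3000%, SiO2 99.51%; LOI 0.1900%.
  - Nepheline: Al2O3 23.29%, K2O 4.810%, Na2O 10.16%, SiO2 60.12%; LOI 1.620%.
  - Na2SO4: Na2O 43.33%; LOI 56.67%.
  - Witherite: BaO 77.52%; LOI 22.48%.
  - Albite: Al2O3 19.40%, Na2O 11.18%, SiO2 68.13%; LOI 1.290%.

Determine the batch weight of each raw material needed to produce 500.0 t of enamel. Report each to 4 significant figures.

Batch per 500.0 t enamel:
  Sand: 247.3 t
  Nepheline: 101.5 t
  Na2SO4: 61.43 t
  Witherite: 106.8 t
  Albite: 44.51 t
Total batch = 561.5 t; LOI loss = 61.51 t; yield = 89.05%

Intermediates appear with 4-significant-figure rounding between the steps. The whole derivation keeps full precision from start to finish — exactly one rounding is applied to every reported number. Derived quantities, including net glass mass, the totals, ignition loss, five oxide percentages, the yield, are computed from the batch weights on 500.0 t of glass at full float precision, exactly as shown in the problem or answer text.
Oxide-by-oxide targets in 500.0 t enamel:
  Al2O3: 6.603% × 500.0 = 33.02 t
  K2O: 0.9764% × 500.0 = 4.882 t
  BaO: 16.56% × 500.0 = 82.80 t
  Na2O: 8.381% × 500.0 = 41.90 t
  SiO2: 67.48% × 500.0 = 337.4 t
Balance tally, oxide-wise, using the reported weights, for the quoted basis mass (every target is met by its sum once rounding is allowed for):
  Al2O3: 247.3·0.003000 + 101.5·0.2329 + 44.51·0.1940 = 33.02 t (target 33.02 t)
  K2O: 101.5·0.04810 = 4.882 t (target 4.882 t)
  BaO: 106.8·0.7752 = 82.79 t (target 82.80 t)
  Na2O: 101.5·0.1016 + 61.43·0.4333 + 44.51·0.1118 = 41.91 t (target 41.90 t)
  SiO2: 247.3·0.9951 + 101.5·0.6012 + 44.51·0.6813 = 337.4 t (target 337.4 t)
Glass-mass bookkeeping: net batch after ignition = 500.0 t (oxide target masses add up to 500.0 t; against the stated basis, 500.0 t — a pure rounding effect).
Batch total: Σ batch = 561.5 t; loss to ignition Σ batch·LOI = 61.51 t; glass ÷ batch gives a yield of 89.05%.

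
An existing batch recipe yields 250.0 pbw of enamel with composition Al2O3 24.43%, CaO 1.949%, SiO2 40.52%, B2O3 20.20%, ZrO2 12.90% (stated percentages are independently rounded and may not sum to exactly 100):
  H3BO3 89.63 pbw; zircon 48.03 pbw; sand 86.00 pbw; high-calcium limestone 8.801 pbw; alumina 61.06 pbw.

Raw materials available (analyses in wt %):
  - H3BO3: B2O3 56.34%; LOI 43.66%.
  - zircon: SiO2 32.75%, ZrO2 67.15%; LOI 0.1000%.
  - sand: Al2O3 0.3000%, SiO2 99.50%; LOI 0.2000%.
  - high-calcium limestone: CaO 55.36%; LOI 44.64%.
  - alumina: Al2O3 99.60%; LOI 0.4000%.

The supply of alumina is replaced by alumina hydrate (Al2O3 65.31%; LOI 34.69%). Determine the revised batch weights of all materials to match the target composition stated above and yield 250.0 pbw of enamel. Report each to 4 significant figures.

Revised batch per 250.0 pbw enamel:
  H3BO3: 89.63 pbw
  zircon: 48.03 pbw
  sand: 86.00 pbw
  high-calcium limestone: 8.801 pbw
  alumina hydrate: 93.12 pbw
Total batch = 325.6 pbw; LOI loss = 75.58 pbw

Working values are shown (rounded to 4 significant figures) at each printed step. All arithmetic keeps full precision in all steps; a single rounding finalizes every reported number; all derived quantities (net glass mass, the five compositions, LOI, yield, totals) are rebuilt from the weighed amounts per 250.0 pbw of glass at full precision as quoted within question or answer.
The oxide mass targets at 250.0 pbw enamel:
  Al2O3: 24.43% × 250.0 = 61.08 pbw
  CaO: 1.949% × 250.0 = 4.872 pbw
  SiO2: 40.52% × 250.0 = 101.3 pbw
  B2O3: 20.20% × 250.0 = 50.50 pbw
  ZrO2: 12.90% × 250.0 = 32.25 pbw
Balance tally, oxide-wise, given the weights on record, versus the basis set out (target by target, the sums agree given rounding of the digits):
  Al2O3: 86.00·0.003000 + 93.12·0.6531 = 61.07 pbw (target 61.08 pbw)
  CaO: 8.801·0.5536 = 4.872 pbw (target 4.872 pbw)
  SiO2: 48.03·0.3275 + 86.00·0.9950 = 101.3 pbw (target 101.3 pbw)
  B2O3: 89.63·0.5634 = 50.50 pbw (target 50.50 pbw)
  ZrO2: 48.03·0.6715 = 32.25 pbw (target 32.25 pbw)
The glass-mass cross-check: net batch after ignition = 250.0 pbw (the Σ of target masses is 250.0 pbw; the stated basis being 250.0 pbw — a pure rounding effect).
Adding the batch up: Σ batch = 325.6 pbw; the LOI term Σ batch·LOI equals 75.58 pbw; glass ÷ batch gives a yield of 76.78%.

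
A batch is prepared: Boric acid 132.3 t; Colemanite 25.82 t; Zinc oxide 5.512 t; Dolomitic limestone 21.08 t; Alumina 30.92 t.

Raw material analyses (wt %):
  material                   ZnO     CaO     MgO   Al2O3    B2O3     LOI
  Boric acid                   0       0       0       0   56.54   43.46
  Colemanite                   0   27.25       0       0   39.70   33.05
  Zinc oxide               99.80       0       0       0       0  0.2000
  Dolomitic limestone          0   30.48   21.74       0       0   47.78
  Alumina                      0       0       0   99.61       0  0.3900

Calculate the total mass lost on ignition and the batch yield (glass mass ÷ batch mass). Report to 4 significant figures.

LOI loss = 76.23 t; glass = 139.4 t; yield = 64.65%

The intermediate values are rounded to four significant digits wherever printed — all arithmetic maintains full precision end to end. Every reported number is rounded a single time — the derived quantities (totals, LOI, the five compositions, net glass mass, yield) are carried from the weighed amounts for 139.4 t of glass in exact precision, exactly as shown in question or answer.
Ignition loss by material:
  Boric acid: 132.3 × 0.4346 = 57.50 t
  Colemanite: 25.82 × 0.3305 = 8.534 t
  Zinc oxide: 5.512 × 0.002000 = 0.01102 t
  Dolomitic limestone: 21.08 × 0.4778 = 10.07 t
  Alumina: 30.92 × 0.003900 = 0.1206 t
Total LOI = 76.23 t
Glass = batch − LOI = 215.6 − 76.23 = 139.4 t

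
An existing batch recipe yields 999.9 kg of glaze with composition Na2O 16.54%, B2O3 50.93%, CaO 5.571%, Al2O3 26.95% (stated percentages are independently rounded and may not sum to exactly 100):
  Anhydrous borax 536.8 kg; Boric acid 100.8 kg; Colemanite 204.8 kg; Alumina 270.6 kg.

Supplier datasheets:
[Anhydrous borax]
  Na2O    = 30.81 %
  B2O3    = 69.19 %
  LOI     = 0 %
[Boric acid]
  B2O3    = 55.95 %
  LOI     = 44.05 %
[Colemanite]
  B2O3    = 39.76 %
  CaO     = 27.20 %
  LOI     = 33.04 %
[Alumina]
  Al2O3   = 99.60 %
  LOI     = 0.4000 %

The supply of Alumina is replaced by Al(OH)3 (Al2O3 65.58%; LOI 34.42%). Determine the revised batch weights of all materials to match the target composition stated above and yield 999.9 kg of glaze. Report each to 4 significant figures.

All arithmetic runs at exact precision in every operation; values along the way are shown (rounded to 4 significant digits) alongside each step. A single rounding yields every reported number — all derived quantities (totals, the four compositions, ignition loss, yield, net glass mass) are recomputed at exact precision from the batch weights on 999.9 kg of glass, precisely as stated by the question or the answer.
The oxide mass targets at 999.9 kg glaze:
  Na2O: 16.54% × 999.9 = 165.4 kg
  B2O3: 50.93% × 999.9 = 509.2 kg
  CaO: 5.571% × 999.9 = 55.70 kg
  Al2O3: 26.95% × 999.9 = 269.5 kg
Checking each oxide sum from the weights as reported, against the basis in use (each sum matches its target mass once rounding is allowed for):
  Na2O: 536.8·0.3081 = 165.4 kg (target 165.4 kg)
  B2O3: 536.8·0.6919 + 100.8·0.5595 + 204.8·0.3976 = 509.2 kg (target 509.2 kg)
  CaO: 204.8·0.2720 = 55.71 kg (target 55.70 kg)
  Al2O3: 410.9·0.6558 = 269.5 kg (target 269.5 kg)
Glass mass check: total batch − LOI = 999.8 kg (per-oxide target masses sum to 999.8 kg; versus the stated basis of 999.9 kg — gaps are rounding artifacts).
Whole-batch sum: Σ batch = 1253 kg; Σ batch·LOI gives LOI loss = 253.5 kg; yield = glass ÷ total batch = 79.77%.

Revised batch per 999.9 kg glaze:
  Anhydrous borax: 536.8 kg
  Boric acid: 100.8 kg
  Colemanite: 204.8 kg
  Al(OH)3: 410.9 kg
Total batch = 1253 kg; LOI loss = 253.5 kg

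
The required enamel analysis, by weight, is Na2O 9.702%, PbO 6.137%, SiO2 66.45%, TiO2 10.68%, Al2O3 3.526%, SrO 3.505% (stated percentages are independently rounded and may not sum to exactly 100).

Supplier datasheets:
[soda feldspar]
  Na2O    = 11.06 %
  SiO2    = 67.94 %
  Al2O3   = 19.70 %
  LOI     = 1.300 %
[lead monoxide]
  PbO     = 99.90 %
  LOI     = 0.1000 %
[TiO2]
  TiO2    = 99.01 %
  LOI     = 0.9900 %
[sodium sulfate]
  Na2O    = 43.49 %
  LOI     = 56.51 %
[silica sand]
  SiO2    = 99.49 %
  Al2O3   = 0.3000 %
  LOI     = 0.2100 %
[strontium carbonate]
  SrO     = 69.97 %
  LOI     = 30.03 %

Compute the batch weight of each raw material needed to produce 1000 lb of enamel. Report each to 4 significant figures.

Batch per 1000 lb enamel:
  soda feldspar: 170.6 lb
  lead monoxide: 61.43 lb
  TiO2: 107.9 lb
  sodium sulfate: 179.7 lb
  silica sand: 551.4 lb
  strontium carbonate: 50.09 lb
Total batch = 1121 lb; LOI loss = 121.1 lb; yield = 89.20%

Every computation holds full precision in all steps; mid-chain values appear rounded off to 4 significant figures within the worked lines; every reported value undergoes a single rounding — derived quantities are recomputed in full float precision (the totals, glass mass, the yield, LOI, the six compositions) starting from the weights for 1000 lb of glass, precisely as stated by either problem or answer.
Oxide mass targets, per 1000 lb enamel:
  Na2O: 9.702% × 1000 = 97.02 lb
  PbO: 6.137% × 1000 = 61.37 lb
  SiO2: 66.45% × 1000 = 664.5 lb
  TiO2: 10.68% × 1000 = 106.8 lb
  Al2O3: 3.526% × 1000 = 35.26 lb
  SrO: 3.505% × 1000 = 35.05 lb
Mass-balance tally per oxide given the weights on record, under the basis named above (target by target, the sums agree inside rounding margins):
  Na2O: 170.6·0.1106 + 179.7·0.4349 = 97.02 lb (target 97.02 lb)
  PbO: 61.43·0.9990 = 61.37 lb (target 61.37 lb)
  SiO2: 170.6·0.6794 + 551.4·0.9949 = 664.5 lb (target 664.5 lb)
  TiO2: 107.9·0.9901 = 106.8 lb (target 106.8 lb)
  Al2O3: 170.6·0.1970 + 551.4·0.003000 = 35.26 lb (target 35.26 lb)
  SrO: 50.09·0.6997 = 35.05 lb (target 35.05 lb)
Consistency of the glass mass: total batch − LOI = 1000 lb (the Σ of target masses is 1000 lb; against the stated basis, 1000 lb — a pure rounding effect).
Total batch = Σ batch = 1121 lb; LOI loss = Σ batch·LOI = 121.1 lb; yield = glass ÷ total batch = 89.20%.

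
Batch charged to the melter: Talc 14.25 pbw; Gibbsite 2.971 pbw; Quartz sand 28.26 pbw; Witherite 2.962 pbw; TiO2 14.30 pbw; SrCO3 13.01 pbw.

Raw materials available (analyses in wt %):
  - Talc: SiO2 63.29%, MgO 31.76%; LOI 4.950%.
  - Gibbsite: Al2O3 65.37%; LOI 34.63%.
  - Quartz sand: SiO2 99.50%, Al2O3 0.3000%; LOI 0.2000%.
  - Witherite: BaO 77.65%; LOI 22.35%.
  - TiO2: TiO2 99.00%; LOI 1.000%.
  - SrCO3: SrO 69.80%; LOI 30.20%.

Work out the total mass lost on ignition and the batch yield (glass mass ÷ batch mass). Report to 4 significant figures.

LOI loss = 6.525 pbw; glass = 69.23 pbw; yield = 91.39%

In-progress results are displayed rounded to 4 significant figures as written; all internal work runs at full precision through every step; each reported figure is rounded once only. The derived quantities are re-derived at full float precision (net glass mass, LOI, totals, the yield, the six compositions) using the weight values at 69.23 pbw of glass exactly as printed in either problem or answer.
Material-by-material LOI:
  Talc: 14.25 × 0.04950 = 0.7054 pbw
  Gibbsite: 2.971 × 0.3463 = 1.029 pbw
  Quartz sand: 28.26 × 0.002000 = 0.05652 pbw
  Witherite: 2.962 × 0.2235 = 0.6620 pbw
  TiO2: 14.30 × 0.01000 = 0.1430 pbw
  SrCO3: 13.01 × 0.3020 = 3.929 pbw
Total LOI = 6.525 pbw
Glass = batch − LOI = 75.75 − 6.525 = 69.23 pbw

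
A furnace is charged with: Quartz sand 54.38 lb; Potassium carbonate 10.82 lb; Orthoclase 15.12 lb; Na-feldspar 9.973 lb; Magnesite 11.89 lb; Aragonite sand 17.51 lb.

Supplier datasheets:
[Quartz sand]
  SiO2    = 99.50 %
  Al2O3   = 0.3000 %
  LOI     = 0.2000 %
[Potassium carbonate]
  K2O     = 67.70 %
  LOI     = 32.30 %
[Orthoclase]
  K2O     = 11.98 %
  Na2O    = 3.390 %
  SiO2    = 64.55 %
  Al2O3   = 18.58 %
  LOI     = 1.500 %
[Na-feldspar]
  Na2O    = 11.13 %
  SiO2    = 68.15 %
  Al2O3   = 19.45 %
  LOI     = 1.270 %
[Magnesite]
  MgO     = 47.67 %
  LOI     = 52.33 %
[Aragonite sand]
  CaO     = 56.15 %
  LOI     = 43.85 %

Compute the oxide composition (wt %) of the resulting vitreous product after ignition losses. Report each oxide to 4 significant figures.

All internal work keeps full float precision throughout; working values are displayed rounded to four significant figures alongside each step. Every reported value is rounded just once. Derived quantities are re-derived using the weight values per 101.8 lb of glass at exact precision (totals, yield, net glass mass, ignition loss, the six compositions), as quoted within question or answer.
Oxide masses out of the charge:
  MgO: 11.89·0.4767 = 5.668 lb
  CaO: 17.51·0.5615 = 9.832 lb
  K2O: 10.82·0.6770 + 15.12·0.1198 = 9.137 lb
  Na2O: 15.12·0.03390 + 9.973·0.1113 = 1.623 lb
  SiO2: 54.38·0.9950 + 15.12·0.6455 + 9.973·0.6815 = 70.66 lb
  Al2O3: 54.38·0.003000 + 15.12·0.1858 + 9.973·0.1945 = 4.912 lb
LOI: 54.38·0.002000 + 10.82·0.3230 + 15.12·0.01500 + 9.973·0.01270 + 11.89·0.5233 + 17.51·0.4385 = 17.86 lb
Net of LOI, the glass mass = 119.7 − 17.86 = 101.8 lb (= the summed oxide contributions)
wt %: oxide over glass, times 100

Glass mass = 101.8 lb (batch 119.7 − LOI 17.86).
Composition: MgO 5.566%, CaO 9.655%, K2O 8.972%, Na2O 1.593%, SiO2 69.39%, Al2O3 4.824%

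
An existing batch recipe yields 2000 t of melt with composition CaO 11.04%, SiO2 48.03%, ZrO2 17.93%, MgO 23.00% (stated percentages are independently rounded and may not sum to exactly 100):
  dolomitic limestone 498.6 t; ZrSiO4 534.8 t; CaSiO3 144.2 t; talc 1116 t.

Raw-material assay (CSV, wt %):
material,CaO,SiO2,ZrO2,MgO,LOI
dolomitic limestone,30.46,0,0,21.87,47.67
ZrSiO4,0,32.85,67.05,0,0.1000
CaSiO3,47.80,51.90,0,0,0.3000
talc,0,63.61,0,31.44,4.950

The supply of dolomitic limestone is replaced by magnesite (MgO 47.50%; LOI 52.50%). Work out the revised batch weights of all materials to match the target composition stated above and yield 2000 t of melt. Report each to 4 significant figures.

Revised batch per 2000 t melt:
  magnesite: 401.1 t
  ZrSiO4: 534.8 t
  CaSiO3: 461.9 t
  talc: 857.1 t
Total batch = 2255 t; LOI loss = 254.9 t

All arithmetic carries full float precision through the solve. Rounding to four significant digits applies to each mid-chain value as shown; each reported figure receives exactly one rounding — the derived quantities are rebuilt starting from the weights per 2000 t of glass at full float precision (yield, the totals, net glass mass, LOI, four oxide percentages) precisely as stated by the question or the answer.
Per-oxide target masses for 2000 t melt:
  CaO: 11.04% × 2000 = 220.8 t
  SiO2: 48.03% × 2000 = 960.6 t
  ZrO2: 17.93% × 2000 = 358.6 t
  MgO: 23.00% × 2000 = 460.0 t
Per-oxide balance check using the reported weights, versus the basis set out (every target is met by its sum within answer rounding):
  CaO: 461.9·0.4780 = 220.8 t (target 220.8 t)
  SiO2: 534.8·0.3285 + 461.9·0.5190 + 857.1·0.6361 = 960.6 t (target 960.6 t)
  ZrO2: 534.8·0.6705 = 358.6 t (target 358.6 t)
  MgO: 401.1·0.4750 + 857.1·0.3144 = 460.0 t (target 460.0 t)
Glass-mass bookkeeping: Σ batch − LOI loss = 2000 t (targets for the oxides total 2000 t; versus the stated basis of 2000 t — deltas are rounding alone).
Whole-batch sum: Σ batch = 2255 t; the LOI term Σ batch·LOI equals 254.9 t; the yield ratio, glass ÷ batch: 88.69%.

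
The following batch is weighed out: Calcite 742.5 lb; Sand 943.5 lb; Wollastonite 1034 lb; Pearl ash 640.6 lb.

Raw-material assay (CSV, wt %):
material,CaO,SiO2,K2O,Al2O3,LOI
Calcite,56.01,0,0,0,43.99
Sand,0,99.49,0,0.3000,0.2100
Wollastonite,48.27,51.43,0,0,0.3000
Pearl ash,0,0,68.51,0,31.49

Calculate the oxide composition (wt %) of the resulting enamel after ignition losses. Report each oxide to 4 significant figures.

Values along the way appear (rounded to 4 significant digits) within the worked lines; full precision is held in every operation — each reported value takes exactly one rounding; all derived quantities, including yield, the four compositions, net glass mass, totals, LOI, are carried from the weighed amounts per 2827 lb of glass in exact precision as written in either problem or answer.
What the batch supplies per oxide:
  CaO: 742.5·0.5601 + 1034·0.4827 = 915.0 lb
  SiO2: 943.5·0.9949 + 1034·0.5143 = 1470 lb
  K2O: 640.6·0.6851 = 438.9 lb
  Al2O3: 943.5·0.003000 = 2.831 lb
LOI: 742.5·0.4399 + 943.5·0.002100 + 1034·0.003000 + 640.6·0.3149 = 533.4 lb
The glass mass, total less LOI, = 3361 − 533.4 = 2827 lb (consistent with Σ oxide mass)
oxide / glass × 100 gives the wt %

Glass mass = 2827 lb (batch 3361 − LOI 533.4).
Composition: CaO 32.36%, SiO2 52.01%, K2O 15.52%, Al2O3 0.1001%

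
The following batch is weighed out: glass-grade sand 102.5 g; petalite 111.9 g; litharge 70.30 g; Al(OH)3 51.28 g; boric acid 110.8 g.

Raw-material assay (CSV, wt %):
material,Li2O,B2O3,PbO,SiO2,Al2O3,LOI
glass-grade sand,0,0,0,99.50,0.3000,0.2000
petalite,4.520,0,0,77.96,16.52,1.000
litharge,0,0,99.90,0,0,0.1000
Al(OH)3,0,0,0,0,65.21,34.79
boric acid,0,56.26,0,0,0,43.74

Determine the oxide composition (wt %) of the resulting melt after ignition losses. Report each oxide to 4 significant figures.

Glass mass = 379.1 g (batch 446.8 − LOI 67.70).
Composition: Li2O 1.334%, B2O3 16.44%, PbO 18.53%, SiO2 49.92%, Al2O3 13.78%

Exact precision is held from first step to last. The intermediate values are shown rounded to four significant digits between the steps — exactly one rounding is applied to each reported number. The derived quantities (five oxide percentages, yield, the totals, ignition loss, net glass mass) are recomputed at full float precision starting from the weights on 379.1 g of glass, as written in the problem or the answer.
Delivered oxide masses:
  Li2O: 111.9·0.04520 = 5.058 g
  B2O3: 110.8·0.5626 = 62.34 g
  PbO: 70.30·0.9990 = 70.23 g
  SiO2: 102.5·0.9950 + 111.9·0.7796 = 189.2 g
  Al2O3: 102.5·0.003000 + 111.9·0.1652 + 51.28·0.6521 = 52.23 g
LOI: 102.5·0.002000 + 111.9·0.01000 + 70.30·0.001000 + 51.28·0.3479 + 110.8·0.4374 = 67.70 g
batch − LOI leaves glass = 446.8 − 67.70 = 379.1 g (the oxide masses sum to this)
each wt % is 100 × oxide ÷ glass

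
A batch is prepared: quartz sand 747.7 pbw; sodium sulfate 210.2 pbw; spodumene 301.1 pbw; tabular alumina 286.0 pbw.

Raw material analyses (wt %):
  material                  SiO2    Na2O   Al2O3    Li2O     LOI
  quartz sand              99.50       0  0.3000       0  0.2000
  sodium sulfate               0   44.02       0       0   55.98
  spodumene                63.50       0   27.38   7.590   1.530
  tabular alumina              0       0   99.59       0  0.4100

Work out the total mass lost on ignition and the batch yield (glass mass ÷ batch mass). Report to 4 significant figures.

LOI loss = 124.9 pbw; glass = 1420 pbw; yield = 91.91%

Values along the way are shown (rounded to 4 significant figures) when written out; the working math maintains full float precision at each step — a single rounding finalizes every reported result; all derived quantities (yield, ignition loss, totals, four oxide percentages, glass mass) are re-derived using the weight values at 1420 pbw of glass at full precision, as set out in the problem or the answer.
Material-by-material LOI:
  quartz sand: 747.7 × 0.002000 = 1.495 pbw
  sodium sulfate: 210.2 × 0.5598 = 117.7 pbw
  spodumene: 301.1 × 0.01530 = 4.607 pbw
  tabular alumina: 286.0 × 0.004100 = 1.173 pbw
Total LOI = 124.9 pbw
Glass = batch − LOI = 1545 − 124.9 = 1420 pbw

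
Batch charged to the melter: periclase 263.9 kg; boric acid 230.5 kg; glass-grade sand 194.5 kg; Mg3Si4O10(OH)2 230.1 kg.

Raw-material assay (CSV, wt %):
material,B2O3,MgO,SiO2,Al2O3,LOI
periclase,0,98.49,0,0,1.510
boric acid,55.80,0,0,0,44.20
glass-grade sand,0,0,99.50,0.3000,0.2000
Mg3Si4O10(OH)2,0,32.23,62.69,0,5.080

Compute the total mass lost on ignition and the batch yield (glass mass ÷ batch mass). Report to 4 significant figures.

Working values appear, with 4-significant-digit rounding, in the working; the working math holds exact precision throughout; a single rounding produces every reported number; derived quantities, including glass mass, LOI, totals, yield, four oxide percentages, are carried from the weighed amounts for 801.1 kg of glass in full precision, as they appear in question or answer.
Loss on ignition, line by line:
  periclase: 263.9 × 0.01510 = 3.985 kg
  boric acid: 230.5 × 0.4420 = 101.9 kg
  glass-grade sand: 194.5 × 0.002000 = 0.3890 kg
  Mg3Si4O10(OH)2: 230.1 × 0.05080 = 11.69 kg
Total LOI = 117.9 kg
Glass = batch − LOI = 919.0 − 117.9 = 801.1 kg

LOI loss = 117.9 kg; glass = 801.1 kg; yield = 87.17%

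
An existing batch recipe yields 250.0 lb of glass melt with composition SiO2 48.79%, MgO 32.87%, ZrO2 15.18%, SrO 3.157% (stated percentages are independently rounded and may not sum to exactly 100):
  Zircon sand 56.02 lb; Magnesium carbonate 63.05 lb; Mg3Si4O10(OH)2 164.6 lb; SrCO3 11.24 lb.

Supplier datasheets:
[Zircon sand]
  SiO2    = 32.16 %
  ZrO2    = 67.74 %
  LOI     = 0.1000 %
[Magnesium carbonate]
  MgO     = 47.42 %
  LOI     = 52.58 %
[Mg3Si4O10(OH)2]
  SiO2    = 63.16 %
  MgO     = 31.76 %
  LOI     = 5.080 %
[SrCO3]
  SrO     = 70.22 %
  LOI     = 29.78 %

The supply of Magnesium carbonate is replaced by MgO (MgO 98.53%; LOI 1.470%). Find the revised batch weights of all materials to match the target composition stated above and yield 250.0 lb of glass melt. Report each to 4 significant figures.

Working values are displayed, with 4-significant-figure rounding, across the worked steps. The working math keeps full float precision throughout. A single rounding finalizes every reported value — the derived quantities (LOI, net glass mass, yield, the four compositions, totals) are carried at full precision using the weight values per 250.0 lb of glass, as given in the problem or answer text.
Per-oxide target masses for 250.0 lb glass melt:
  SiO2: 48.79% × 250.0 = 122.0 lb
  MgO: 32.87% × 250.0 = 82.18 lb
  ZrO2: 15.18% × 250.0 = 37.95 lb
  SrO: 3.157% × 250.0 = 7.892 lb
Oxide-by-oxide audit applying the batch weights above, versus the basis set out (target by target, the sums agree exact up to rounding of places):
  SiO2: 56.02·0.3216 + 164.6·0.6316 = 122.0 lb (target 122.0 lb)
  MgO: 30.35·0.9853 + 164.6·0.3176 = 82.18 lb (target 82.18 lb)
  ZrO2: 56.02·0.6774 = 37.95 lb (target 37.95 lb)
  SrO: 11.24·0.7022 = 7.893 lb (target 7.892 lb)
Mass balance on the glass: batch total minus LOI = 250.0 lb (the targets, summed, come to 250.0 lb; stated basis 250.0 lb — differing by rounding only).
Whole-batch sum: Σ batch = 262.2 lb; the LOI term Σ batch·LOI equals 12.21 lb; the yield ratio, glass ÷ batch: 95.34%.

Revised batch per 250.0 lb glass melt:
  Zircon sand: 56.02 lb
  MgO: 30.35 lb
  Mg3Si4O10(OH)2: 164.6 lb
  SrCO3: 11.24 lb
Total batch = 262.2 lb; LOI loss = 12.21 lb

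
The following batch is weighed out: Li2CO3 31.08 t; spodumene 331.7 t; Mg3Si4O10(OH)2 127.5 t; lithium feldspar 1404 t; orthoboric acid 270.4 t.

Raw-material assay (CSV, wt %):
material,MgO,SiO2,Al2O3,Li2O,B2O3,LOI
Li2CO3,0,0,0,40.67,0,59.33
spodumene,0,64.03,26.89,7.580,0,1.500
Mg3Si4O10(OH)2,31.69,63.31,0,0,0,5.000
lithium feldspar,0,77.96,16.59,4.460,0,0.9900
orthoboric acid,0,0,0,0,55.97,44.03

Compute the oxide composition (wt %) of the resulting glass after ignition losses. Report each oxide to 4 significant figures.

Glass mass = 2002 t (batch 2165 − LOI 162.7).
Composition: MgO 2.018%, SiO2 69.32%, Al2O3 16.09%, Li2O 5.015%, B2O3 7.560%

The intermediate values appear, rounded to 4 significant digits, on the page — the whole derivation maintains full precision from start to finish. Each reported number carries a single rounding. All derived quantities (yield, the totals, net glass mass, ignition loss, five oxide percentages) are rebuilt using the weight values per 2002 t of glass in exact precision, precisely as stated by the question or the answer.
Oxide masses out of the charge:
  MgO: 127.5·0.3169 = 40.40 t
  SiO2: 331.7·0.6403 + 127.5·0.6331 + 1404·0.7796 = 1388 t
  Al2O3: 331.7·0.2689 + 1404·0.1659 = 322.1 t
  Li2O: 31.08·0.4067 + 331.7·0.07580 + 1404·0.04460 = 100.4 t
  B2O3: 270.4·0.5597 = 151.3 t
LOI: 31.08·0.5933 + 331.7·0.01500 + 127.5·0.05000 + 1404·0.009900 + 270.4·0.4403 = 162.7 t
The glass mass, total less LOI, = 2165 − 162.7 = 2002 t (equal to the oxide-mass sum)
oxide / glass × 100 gives the wt %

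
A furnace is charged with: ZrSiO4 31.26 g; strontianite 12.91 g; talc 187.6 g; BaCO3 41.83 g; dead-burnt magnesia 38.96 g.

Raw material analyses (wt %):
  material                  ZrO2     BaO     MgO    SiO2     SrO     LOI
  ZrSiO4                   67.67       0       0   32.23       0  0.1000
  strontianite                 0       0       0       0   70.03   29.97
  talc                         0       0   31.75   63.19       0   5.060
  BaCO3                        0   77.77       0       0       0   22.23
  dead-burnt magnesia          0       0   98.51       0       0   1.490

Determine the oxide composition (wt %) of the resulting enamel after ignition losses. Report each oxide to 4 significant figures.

The working math maintains full precision at each step. The intermediate values are displayed (rounded to four significant figures) as written — every reported result takes exactly one rounding; all derived quantities are computed using the weight values at 289.3 g of glass in full float precision (ignition loss, the totals, five oxide percentages, net glass mass, yield), precisely as stated by the question or the answer.
Mass of each oxide from the mix:
  ZrO2: 31.26·0.6767 = 21.15 g
  BaO: 41.83·0.7777 = 32.53 g
  MgO: 187.6·0.3175 + 38.96·0.9851 = 97.94 g
  SiO2: 31.26·0.3223 + 187.6·0.6319 = 128.6 g
  SrO: 12.91·0.7003 = 9.041 g
LOI: 31.26·0.001000 + 12.91·0.2997 + 187.6·0.05060 + 41.83·0.2223 + 38.96·0.01490 = 23.27 g
Glass mass = batch − LOI = 312.6 − 23.27 = 289.3 g (the oxide masses sum to this)
each oxide over glass, ×100, is wt %

Glass mass = 289.3 g (batch 312.6 − LOI 23.27).
Composition: ZrO2 7.312%, BaO 11.25%, MgO 33.86%, SiO2 44.46%, SrO 3.125%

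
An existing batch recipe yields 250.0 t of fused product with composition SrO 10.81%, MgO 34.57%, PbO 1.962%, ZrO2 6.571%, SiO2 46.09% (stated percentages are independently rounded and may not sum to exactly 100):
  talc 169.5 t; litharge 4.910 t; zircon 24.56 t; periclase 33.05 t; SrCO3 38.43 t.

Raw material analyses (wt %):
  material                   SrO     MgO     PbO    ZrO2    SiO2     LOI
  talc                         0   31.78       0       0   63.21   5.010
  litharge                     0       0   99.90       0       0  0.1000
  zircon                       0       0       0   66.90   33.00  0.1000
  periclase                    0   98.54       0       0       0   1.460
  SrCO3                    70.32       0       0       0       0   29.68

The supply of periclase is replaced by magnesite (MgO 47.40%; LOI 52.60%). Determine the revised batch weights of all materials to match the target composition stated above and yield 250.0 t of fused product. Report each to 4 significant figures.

Revised batch per 250.0 t fused product:
  talc: 169.5 t
  litharge: 4.910 t
  zircon: 24.56 t
  magnesite: 68.71 t
  SrCO3: 38.43 t
Total batch = 306.1 t; LOI loss = 56.07 t

All internal work carries full float precision through every step — rounding to 4 significant digits applies to each in-between result as printed — every reported number takes a single rounding. The derived quantities are recomputed at full float precision (the five compositions, the totals, glass mass, LOI, the yield) starting from the weights per 250.0 t of glass, exactly as shown in the problem or answer text.
Per-oxide target masses for 250.0 t fused product:
  SrO: 10.81% × 250.0 = 27.02 t
  MgO: 34.57% × 250.0 = 86.42 t
  PbO: 1.962% × 250.0 = 4.905 t
  ZrO2: 6.571% × 250.0 = 16.43 t
  SiO2: 46.09% × 250.0 = 115.2 t
Sums-versus-targets review working from each reported weight, versus the basis set out (sum by sum, the targets are met given rounding of the digits):
  SrO: 38.43·0.7032 = 27.02 t (target 27.02 t)
  MgO: 169.5·0.3178 + 68.71·0.4740 = 86.44 t (target 86.42 t)
  PbO: 4.910·0.9990 = 4.905 t (target 4.905 t)
  ZrO2: 24.56·0.6690 = 16.43 t (target 16.43 t)
  SiO2: 169.5·0.6321 + 24.56·0.3300 = 115.2 t (target 115.2 t)
Auditing the glass mass value: batch total minus LOI = 250.0 t (targets for the oxides total 250.0 t; versus the stated basis of 250.0 t — any gap is answer rounding).
Batch grand total — Σ batch = 306.1 t; the LOI term Σ batch·LOI equals 56.07 t; yield: glass divided by total = 81.68%.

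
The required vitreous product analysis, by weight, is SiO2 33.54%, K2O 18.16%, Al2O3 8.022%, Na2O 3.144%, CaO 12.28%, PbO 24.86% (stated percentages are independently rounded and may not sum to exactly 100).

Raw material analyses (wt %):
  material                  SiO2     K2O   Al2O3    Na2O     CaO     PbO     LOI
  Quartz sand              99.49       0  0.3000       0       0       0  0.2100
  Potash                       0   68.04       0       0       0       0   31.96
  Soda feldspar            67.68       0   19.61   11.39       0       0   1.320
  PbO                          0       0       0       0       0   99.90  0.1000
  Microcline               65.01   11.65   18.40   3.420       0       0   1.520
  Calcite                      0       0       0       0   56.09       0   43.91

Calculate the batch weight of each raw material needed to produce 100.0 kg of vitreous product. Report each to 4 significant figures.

Batch per 100.0 kg vitreous product:
  Quartz sand: 5.629 kg
  Potash: 23.14 kg
  Soda feldspar: 21.38 kg
  PbO: 24.88 kg
  Microcline: 20.72 kg
  Calcite: 21.89 kg
Total batch = 117.6 kg; LOI loss = 17.64 kg; yield = 85.00%

Values along the way are printed with 4-significant-figure rounding in the printout; all arithmetic keeps full float precision through the solve; each reported value is rounded a single time. All derived quantities, including glass mass, six oxide percentages, yield, the totals, ignition loss, are re-derived using the weight values at 100.0 kg of glass in full precision, as given in the question or the answer.
Target masses of each oxide per 100.0 kg vitreous product:
  SiO2: 33.54% × 100.0 = 33.54 kg
  K2O: 18.16% × 100.0 = 18.16 kg
  Al2O3: 8.022% × 100.0 = 8.022 kg
  Na2O: 3.144% × 100.0 = 3.144 kg
  CaO: 12.28% × 100.0 = 12.28 kg
  PbO: 24.86% × 100.0 = 24.86 kg
Balance tally, oxide-wise, using the reported weights, relative to the basis at hand (sum by sum, the targets are met inside rounding margins):
  SiO2: 5.629·0.9949 + 21.38·0.6768 + 20.72·0.6501 = 33.54 kg (target 33.54 kg)
  K2O: 23.14·0.6804 + 20.72·0.1165 = 18.16 kg (target 18.16 kg)
  Al2O3: 5.629·0.003000 + 21.38·0.1961 + 20.72·0.1840 = 8.022 kg (target 8.022 kg)
  Na2O: 21.38·0.1139 + 20.72·0.03420 = 3.144 kg (target 3.144 kg)
  CaO: 21.89·0.5609 = 12.28 kg (target 12.28 kg)
  PbO: 24.88·0.9990 = 24.86 kg (target 24.86 kg)
Glass-mass bookkeeping: total charge less LOI = 100.0 kg (targets for the oxides total 100.0 kg; against the stated basis, 100.0 kg — rounding explains the deltas).
Whole-batch sum: Σ batch = 117.6 kg; Σ batch·LOI gives LOI loss = 17.64 kg; yield, glass over the total, = 85.00%.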